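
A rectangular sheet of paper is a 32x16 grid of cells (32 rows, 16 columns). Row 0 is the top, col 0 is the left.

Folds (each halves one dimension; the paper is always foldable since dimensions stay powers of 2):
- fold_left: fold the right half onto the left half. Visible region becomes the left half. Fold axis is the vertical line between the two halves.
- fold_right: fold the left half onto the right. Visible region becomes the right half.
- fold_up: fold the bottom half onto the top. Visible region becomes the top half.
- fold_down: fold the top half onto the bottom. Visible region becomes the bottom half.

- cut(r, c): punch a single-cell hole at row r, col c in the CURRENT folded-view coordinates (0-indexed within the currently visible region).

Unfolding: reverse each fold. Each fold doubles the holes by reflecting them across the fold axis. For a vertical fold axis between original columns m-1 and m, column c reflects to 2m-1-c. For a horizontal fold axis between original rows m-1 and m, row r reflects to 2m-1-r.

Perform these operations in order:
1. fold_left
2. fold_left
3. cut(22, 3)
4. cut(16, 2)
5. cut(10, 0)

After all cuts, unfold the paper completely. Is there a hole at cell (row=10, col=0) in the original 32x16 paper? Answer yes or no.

Answer: yes

Derivation:
Op 1 fold_left: fold axis v@8; visible region now rows[0,32) x cols[0,8) = 32x8
Op 2 fold_left: fold axis v@4; visible region now rows[0,32) x cols[0,4) = 32x4
Op 3 cut(22, 3): punch at orig (22,3); cuts so far [(22, 3)]; region rows[0,32) x cols[0,4) = 32x4
Op 4 cut(16, 2): punch at orig (16,2); cuts so far [(16, 2), (22, 3)]; region rows[0,32) x cols[0,4) = 32x4
Op 5 cut(10, 0): punch at orig (10,0); cuts so far [(10, 0), (16, 2), (22, 3)]; region rows[0,32) x cols[0,4) = 32x4
Unfold 1 (reflect across v@4): 6 holes -> [(10, 0), (10, 7), (16, 2), (16, 5), (22, 3), (22, 4)]
Unfold 2 (reflect across v@8): 12 holes -> [(10, 0), (10, 7), (10, 8), (10, 15), (16, 2), (16, 5), (16, 10), (16, 13), (22, 3), (22, 4), (22, 11), (22, 12)]
Holes: [(10, 0), (10, 7), (10, 8), (10, 15), (16, 2), (16, 5), (16, 10), (16, 13), (22, 3), (22, 4), (22, 11), (22, 12)]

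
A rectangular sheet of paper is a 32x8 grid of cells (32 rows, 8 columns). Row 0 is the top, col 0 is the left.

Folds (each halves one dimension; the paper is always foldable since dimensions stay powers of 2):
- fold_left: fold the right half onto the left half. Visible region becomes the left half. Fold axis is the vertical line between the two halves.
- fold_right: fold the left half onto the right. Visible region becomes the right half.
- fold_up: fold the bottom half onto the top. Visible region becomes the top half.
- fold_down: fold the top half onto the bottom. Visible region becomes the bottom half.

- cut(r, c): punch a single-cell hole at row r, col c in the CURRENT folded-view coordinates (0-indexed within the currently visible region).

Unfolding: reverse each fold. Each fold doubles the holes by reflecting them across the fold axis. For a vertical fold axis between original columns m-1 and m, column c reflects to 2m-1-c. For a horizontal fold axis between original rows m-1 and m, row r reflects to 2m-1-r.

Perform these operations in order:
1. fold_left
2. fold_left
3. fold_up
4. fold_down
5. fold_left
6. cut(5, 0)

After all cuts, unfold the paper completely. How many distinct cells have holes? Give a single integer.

Op 1 fold_left: fold axis v@4; visible region now rows[0,32) x cols[0,4) = 32x4
Op 2 fold_left: fold axis v@2; visible region now rows[0,32) x cols[0,2) = 32x2
Op 3 fold_up: fold axis h@16; visible region now rows[0,16) x cols[0,2) = 16x2
Op 4 fold_down: fold axis h@8; visible region now rows[8,16) x cols[0,2) = 8x2
Op 5 fold_left: fold axis v@1; visible region now rows[8,16) x cols[0,1) = 8x1
Op 6 cut(5, 0): punch at orig (13,0); cuts so far [(13, 0)]; region rows[8,16) x cols[0,1) = 8x1
Unfold 1 (reflect across v@1): 2 holes -> [(13, 0), (13, 1)]
Unfold 2 (reflect across h@8): 4 holes -> [(2, 0), (2, 1), (13, 0), (13, 1)]
Unfold 3 (reflect across h@16): 8 holes -> [(2, 0), (2, 1), (13, 0), (13, 1), (18, 0), (18, 1), (29, 0), (29, 1)]
Unfold 4 (reflect across v@2): 16 holes -> [(2, 0), (2, 1), (2, 2), (2, 3), (13, 0), (13, 1), (13, 2), (13, 3), (18, 0), (18, 1), (18, 2), (18, 3), (29, 0), (29, 1), (29, 2), (29, 3)]
Unfold 5 (reflect across v@4): 32 holes -> [(2, 0), (2, 1), (2, 2), (2, 3), (2, 4), (2, 5), (2, 6), (2, 7), (13, 0), (13, 1), (13, 2), (13, 3), (13, 4), (13, 5), (13, 6), (13, 7), (18, 0), (18, 1), (18, 2), (18, 3), (18, 4), (18, 5), (18, 6), (18, 7), (29, 0), (29, 1), (29, 2), (29, 3), (29, 4), (29, 5), (29, 6), (29, 7)]

Answer: 32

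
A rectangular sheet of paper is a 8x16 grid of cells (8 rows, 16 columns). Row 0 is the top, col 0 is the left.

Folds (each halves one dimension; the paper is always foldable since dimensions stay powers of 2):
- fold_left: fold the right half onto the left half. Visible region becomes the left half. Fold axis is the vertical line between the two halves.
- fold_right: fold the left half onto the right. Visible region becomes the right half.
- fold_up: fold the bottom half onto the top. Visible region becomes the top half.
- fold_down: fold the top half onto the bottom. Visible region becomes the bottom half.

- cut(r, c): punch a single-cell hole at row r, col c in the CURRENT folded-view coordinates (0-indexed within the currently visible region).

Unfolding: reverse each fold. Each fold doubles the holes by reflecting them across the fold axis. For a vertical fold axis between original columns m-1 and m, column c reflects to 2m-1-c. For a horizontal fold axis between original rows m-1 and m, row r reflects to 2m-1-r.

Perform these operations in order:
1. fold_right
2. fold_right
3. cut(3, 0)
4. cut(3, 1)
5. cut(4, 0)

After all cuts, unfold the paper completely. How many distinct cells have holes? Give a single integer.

Op 1 fold_right: fold axis v@8; visible region now rows[0,8) x cols[8,16) = 8x8
Op 2 fold_right: fold axis v@12; visible region now rows[0,8) x cols[12,16) = 8x4
Op 3 cut(3, 0): punch at orig (3,12); cuts so far [(3, 12)]; region rows[0,8) x cols[12,16) = 8x4
Op 4 cut(3, 1): punch at orig (3,13); cuts so far [(3, 12), (3, 13)]; region rows[0,8) x cols[12,16) = 8x4
Op 5 cut(4, 0): punch at orig (4,12); cuts so far [(3, 12), (3, 13), (4, 12)]; region rows[0,8) x cols[12,16) = 8x4
Unfold 1 (reflect across v@12): 6 holes -> [(3, 10), (3, 11), (3, 12), (3, 13), (4, 11), (4, 12)]
Unfold 2 (reflect across v@8): 12 holes -> [(3, 2), (3, 3), (3, 4), (3, 5), (3, 10), (3, 11), (3, 12), (3, 13), (4, 3), (4, 4), (4, 11), (4, 12)]

Answer: 12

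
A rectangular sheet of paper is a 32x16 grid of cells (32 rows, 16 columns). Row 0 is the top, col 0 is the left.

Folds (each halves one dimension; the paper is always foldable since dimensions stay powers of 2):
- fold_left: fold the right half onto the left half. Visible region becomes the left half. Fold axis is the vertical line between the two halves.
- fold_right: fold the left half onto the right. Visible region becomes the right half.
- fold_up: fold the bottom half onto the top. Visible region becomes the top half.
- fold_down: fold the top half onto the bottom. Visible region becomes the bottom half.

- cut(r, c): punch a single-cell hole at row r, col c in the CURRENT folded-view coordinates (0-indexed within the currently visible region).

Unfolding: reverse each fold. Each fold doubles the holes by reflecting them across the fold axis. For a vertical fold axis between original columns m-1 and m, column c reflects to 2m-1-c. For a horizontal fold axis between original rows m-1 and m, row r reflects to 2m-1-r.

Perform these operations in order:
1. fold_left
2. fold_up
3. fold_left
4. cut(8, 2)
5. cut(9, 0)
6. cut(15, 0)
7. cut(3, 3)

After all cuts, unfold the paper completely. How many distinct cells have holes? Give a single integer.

Answer: 32

Derivation:
Op 1 fold_left: fold axis v@8; visible region now rows[0,32) x cols[0,8) = 32x8
Op 2 fold_up: fold axis h@16; visible region now rows[0,16) x cols[0,8) = 16x8
Op 3 fold_left: fold axis v@4; visible region now rows[0,16) x cols[0,4) = 16x4
Op 4 cut(8, 2): punch at orig (8,2); cuts so far [(8, 2)]; region rows[0,16) x cols[0,4) = 16x4
Op 5 cut(9, 0): punch at orig (9,0); cuts so far [(8, 2), (9, 0)]; region rows[0,16) x cols[0,4) = 16x4
Op 6 cut(15, 0): punch at orig (15,0); cuts so far [(8, 2), (9, 0), (15, 0)]; region rows[0,16) x cols[0,4) = 16x4
Op 7 cut(3, 3): punch at orig (3,3); cuts so far [(3, 3), (8, 2), (9, 0), (15, 0)]; region rows[0,16) x cols[0,4) = 16x4
Unfold 1 (reflect across v@4): 8 holes -> [(3, 3), (3, 4), (8, 2), (8, 5), (9, 0), (9, 7), (15, 0), (15, 7)]
Unfold 2 (reflect across h@16): 16 holes -> [(3, 3), (3, 4), (8, 2), (8, 5), (9, 0), (9, 7), (15, 0), (15, 7), (16, 0), (16, 7), (22, 0), (22, 7), (23, 2), (23, 5), (28, 3), (28, 4)]
Unfold 3 (reflect across v@8): 32 holes -> [(3, 3), (3, 4), (3, 11), (3, 12), (8, 2), (8, 5), (8, 10), (8, 13), (9, 0), (9, 7), (9, 8), (9, 15), (15, 0), (15, 7), (15, 8), (15, 15), (16, 0), (16, 7), (16, 8), (16, 15), (22, 0), (22, 7), (22, 8), (22, 15), (23, 2), (23, 5), (23, 10), (23, 13), (28, 3), (28, 4), (28, 11), (28, 12)]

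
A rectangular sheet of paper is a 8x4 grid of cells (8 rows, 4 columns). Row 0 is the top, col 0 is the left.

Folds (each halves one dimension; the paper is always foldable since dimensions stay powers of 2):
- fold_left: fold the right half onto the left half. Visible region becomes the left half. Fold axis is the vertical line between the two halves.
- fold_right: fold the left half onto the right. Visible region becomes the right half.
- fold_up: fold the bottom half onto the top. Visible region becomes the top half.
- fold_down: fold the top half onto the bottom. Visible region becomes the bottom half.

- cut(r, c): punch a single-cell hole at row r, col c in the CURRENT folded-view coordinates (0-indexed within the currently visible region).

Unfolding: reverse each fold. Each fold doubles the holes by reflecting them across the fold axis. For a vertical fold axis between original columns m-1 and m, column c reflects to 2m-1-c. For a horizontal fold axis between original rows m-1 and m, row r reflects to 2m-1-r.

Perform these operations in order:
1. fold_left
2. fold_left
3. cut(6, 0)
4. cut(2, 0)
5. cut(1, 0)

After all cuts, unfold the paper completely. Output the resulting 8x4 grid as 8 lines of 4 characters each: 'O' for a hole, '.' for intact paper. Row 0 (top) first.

Op 1 fold_left: fold axis v@2; visible region now rows[0,8) x cols[0,2) = 8x2
Op 2 fold_left: fold axis v@1; visible region now rows[0,8) x cols[0,1) = 8x1
Op 3 cut(6, 0): punch at orig (6,0); cuts so far [(6, 0)]; region rows[0,8) x cols[0,1) = 8x1
Op 4 cut(2, 0): punch at orig (2,0); cuts so far [(2, 0), (6, 0)]; region rows[0,8) x cols[0,1) = 8x1
Op 5 cut(1, 0): punch at orig (1,0); cuts so far [(1, 0), (2, 0), (6, 0)]; region rows[0,8) x cols[0,1) = 8x1
Unfold 1 (reflect across v@1): 6 holes -> [(1, 0), (1, 1), (2, 0), (2, 1), (6, 0), (6, 1)]
Unfold 2 (reflect across v@2): 12 holes -> [(1, 0), (1, 1), (1, 2), (1, 3), (2, 0), (2, 1), (2, 2), (2, 3), (6, 0), (6, 1), (6, 2), (6, 3)]

Answer: ....
OOOO
OOOO
....
....
....
OOOO
....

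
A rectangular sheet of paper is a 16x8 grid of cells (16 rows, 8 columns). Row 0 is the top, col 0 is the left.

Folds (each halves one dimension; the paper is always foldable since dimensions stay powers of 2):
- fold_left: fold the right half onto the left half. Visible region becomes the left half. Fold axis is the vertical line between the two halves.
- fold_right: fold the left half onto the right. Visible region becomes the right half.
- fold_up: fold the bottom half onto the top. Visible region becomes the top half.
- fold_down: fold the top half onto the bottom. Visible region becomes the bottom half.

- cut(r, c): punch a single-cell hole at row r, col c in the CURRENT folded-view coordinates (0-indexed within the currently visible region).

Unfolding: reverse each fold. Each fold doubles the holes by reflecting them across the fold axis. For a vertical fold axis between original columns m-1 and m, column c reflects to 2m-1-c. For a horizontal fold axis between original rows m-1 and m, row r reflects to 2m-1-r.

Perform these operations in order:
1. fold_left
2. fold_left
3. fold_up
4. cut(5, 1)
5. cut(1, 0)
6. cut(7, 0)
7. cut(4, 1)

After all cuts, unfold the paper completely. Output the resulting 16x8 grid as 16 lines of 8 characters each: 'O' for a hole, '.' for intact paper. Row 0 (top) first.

Answer: ........
O..OO..O
........
........
.OO..OO.
.OO..OO.
........
O..OO..O
O..OO..O
........
.OO..OO.
.OO..OO.
........
........
O..OO..O
........

Derivation:
Op 1 fold_left: fold axis v@4; visible region now rows[0,16) x cols[0,4) = 16x4
Op 2 fold_left: fold axis v@2; visible region now rows[0,16) x cols[0,2) = 16x2
Op 3 fold_up: fold axis h@8; visible region now rows[0,8) x cols[0,2) = 8x2
Op 4 cut(5, 1): punch at orig (5,1); cuts so far [(5, 1)]; region rows[0,8) x cols[0,2) = 8x2
Op 5 cut(1, 0): punch at orig (1,0); cuts so far [(1, 0), (5, 1)]; region rows[0,8) x cols[0,2) = 8x2
Op 6 cut(7, 0): punch at orig (7,0); cuts so far [(1, 0), (5, 1), (7, 0)]; region rows[0,8) x cols[0,2) = 8x2
Op 7 cut(4, 1): punch at orig (4,1); cuts so far [(1, 0), (4, 1), (5, 1), (7, 0)]; region rows[0,8) x cols[0,2) = 8x2
Unfold 1 (reflect across h@8): 8 holes -> [(1, 0), (4, 1), (5, 1), (7, 0), (8, 0), (10, 1), (11, 1), (14, 0)]
Unfold 2 (reflect across v@2): 16 holes -> [(1, 0), (1, 3), (4, 1), (4, 2), (5, 1), (5, 2), (7, 0), (7, 3), (8, 0), (8, 3), (10, 1), (10, 2), (11, 1), (11, 2), (14, 0), (14, 3)]
Unfold 3 (reflect across v@4): 32 holes -> [(1, 0), (1, 3), (1, 4), (1, 7), (4, 1), (4, 2), (4, 5), (4, 6), (5, 1), (5, 2), (5, 5), (5, 6), (7, 0), (7, 3), (7, 4), (7, 7), (8, 0), (8, 3), (8, 4), (8, 7), (10, 1), (10, 2), (10, 5), (10, 6), (11, 1), (11, 2), (11, 5), (11, 6), (14, 0), (14, 3), (14, 4), (14, 7)]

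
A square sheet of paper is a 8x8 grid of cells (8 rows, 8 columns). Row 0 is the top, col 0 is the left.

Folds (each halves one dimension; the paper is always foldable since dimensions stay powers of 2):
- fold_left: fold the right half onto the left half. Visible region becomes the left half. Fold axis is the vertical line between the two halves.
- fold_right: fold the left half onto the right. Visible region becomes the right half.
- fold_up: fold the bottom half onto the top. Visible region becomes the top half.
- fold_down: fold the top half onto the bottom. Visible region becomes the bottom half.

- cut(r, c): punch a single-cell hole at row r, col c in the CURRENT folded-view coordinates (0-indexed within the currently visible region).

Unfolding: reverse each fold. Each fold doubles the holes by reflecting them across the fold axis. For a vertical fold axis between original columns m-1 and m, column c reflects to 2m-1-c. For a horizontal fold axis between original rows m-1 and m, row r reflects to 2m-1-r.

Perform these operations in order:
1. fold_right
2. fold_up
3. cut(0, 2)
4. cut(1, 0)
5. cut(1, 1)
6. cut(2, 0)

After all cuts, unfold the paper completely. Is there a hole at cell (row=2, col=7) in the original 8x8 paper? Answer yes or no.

Op 1 fold_right: fold axis v@4; visible region now rows[0,8) x cols[4,8) = 8x4
Op 2 fold_up: fold axis h@4; visible region now rows[0,4) x cols[4,8) = 4x4
Op 3 cut(0, 2): punch at orig (0,6); cuts so far [(0, 6)]; region rows[0,4) x cols[4,8) = 4x4
Op 4 cut(1, 0): punch at orig (1,4); cuts so far [(0, 6), (1, 4)]; region rows[0,4) x cols[4,8) = 4x4
Op 5 cut(1, 1): punch at orig (1,5); cuts so far [(0, 6), (1, 4), (1, 5)]; region rows[0,4) x cols[4,8) = 4x4
Op 6 cut(2, 0): punch at orig (2,4); cuts so far [(0, 6), (1, 4), (1, 5), (2, 4)]; region rows[0,4) x cols[4,8) = 4x4
Unfold 1 (reflect across h@4): 8 holes -> [(0, 6), (1, 4), (1, 5), (2, 4), (5, 4), (6, 4), (6, 5), (7, 6)]
Unfold 2 (reflect across v@4): 16 holes -> [(0, 1), (0, 6), (1, 2), (1, 3), (1, 4), (1, 5), (2, 3), (2, 4), (5, 3), (5, 4), (6, 2), (6, 3), (6, 4), (6, 5), (7, 1), (7, 6)]
Holes: [(0, 1), (0, 6), (1, 2), (1, 3), (1, 4), (1, 5), (2, 3), (2, 4), (5, 3), (5, 4), (6, 2), (6, 3), (6, 4), (6, 5), (7, 1), (7, 6)]

Answer: no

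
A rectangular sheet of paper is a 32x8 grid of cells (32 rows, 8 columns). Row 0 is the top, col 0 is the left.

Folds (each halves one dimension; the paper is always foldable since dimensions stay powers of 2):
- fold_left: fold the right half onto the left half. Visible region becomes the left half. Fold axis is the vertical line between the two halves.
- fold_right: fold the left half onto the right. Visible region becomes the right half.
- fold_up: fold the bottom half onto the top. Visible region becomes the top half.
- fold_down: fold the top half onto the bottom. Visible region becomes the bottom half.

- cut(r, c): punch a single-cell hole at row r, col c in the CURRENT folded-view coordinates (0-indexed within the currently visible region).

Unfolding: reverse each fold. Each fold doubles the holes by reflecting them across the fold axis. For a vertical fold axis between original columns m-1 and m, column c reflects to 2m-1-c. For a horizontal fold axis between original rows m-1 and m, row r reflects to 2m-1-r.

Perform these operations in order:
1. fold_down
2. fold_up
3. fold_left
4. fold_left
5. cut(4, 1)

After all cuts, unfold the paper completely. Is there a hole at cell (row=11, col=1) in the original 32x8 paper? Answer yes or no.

Op 1 fold_down: fold axis h@16; visible region now rows[16,32) x cols[0,8) = 16x8
Op 2 fold_up: fold axis h@24; visible region now rows[16,24) x cols[0,8) = 8x8
Op 3 fold_left: fold axis v@4; visible region now rows[16,24) x cols[0,4) = 8x4
Op 4 fold_left: fold axis v@2; visible region now rows[16,24) x cols[0,2) = 8x2
Op 5 cut(4, 1): punch at orig (20,1); cuts so far [(20, 1)]; region rows[16,24) x cols[0,2) = 8x2
Unfold 1 (reflect across v@2): 2 holes -> [(20, 1), (20, 2)]
Unfold 2 (reflect across v@4): 4 holes -> [(20, 1), (20, 2), (20, 5), (20, 6)]
Unfold 3 (reflect across h@24): 8 holes -> [(20, 1), (20, 2), (20, 5), (20, 6), (27, 1), (27, 2), (27, 5), (27, 6)]
Unfold 4 (reflect across h@16): 16 holes -> [(4, 1), (4, 2), (4, 5), (4, 6), (11, 1), (11, 2), (11, 5), (11, 6), (20, 1), (20, 2), (20, 5), (20, 6), (27, 1), (27, 2), (27, 5), (27, 6)]
Holes: [(4, 1), (4, 2), (4, 5), (4, 6), (11, 1), (11, 2), (11, 5), (11, 6), (20, 1), (20, 2), (20, 5), (20, 6), (27, 1), (27, 2), (27, 5), (27, 6)]

Answer: yes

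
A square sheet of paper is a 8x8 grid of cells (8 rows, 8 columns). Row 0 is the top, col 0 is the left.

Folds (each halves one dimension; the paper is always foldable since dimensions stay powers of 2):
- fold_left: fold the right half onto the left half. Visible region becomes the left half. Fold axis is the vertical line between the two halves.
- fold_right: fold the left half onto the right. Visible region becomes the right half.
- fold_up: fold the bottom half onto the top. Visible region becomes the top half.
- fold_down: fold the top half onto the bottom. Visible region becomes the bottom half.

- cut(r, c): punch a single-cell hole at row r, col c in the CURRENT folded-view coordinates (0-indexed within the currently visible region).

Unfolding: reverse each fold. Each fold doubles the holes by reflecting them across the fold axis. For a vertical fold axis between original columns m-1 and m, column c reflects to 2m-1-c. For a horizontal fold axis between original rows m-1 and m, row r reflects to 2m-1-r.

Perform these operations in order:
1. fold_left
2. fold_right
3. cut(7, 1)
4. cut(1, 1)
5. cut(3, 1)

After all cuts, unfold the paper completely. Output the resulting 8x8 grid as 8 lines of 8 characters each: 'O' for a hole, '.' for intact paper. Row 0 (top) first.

Answer: ........
O..OO..O
........
O..OO..O
........
........
........
O..OO..O

Derivation:
Op 1 fold_left: fold axis v@4; visible region now rows[0,8) x cols[0,4) = 8x4
Op 2 fold_right: fold axis v@2; visible region now rows[0,8) x cols[2,4) = 8x2
Op 3 cut(7, 1): punch at orig (7,3); cuts so far [(7, 3)]; region rows[0,8) x cols[2,4) = 8x2
Op 4 cut(1, 1): punch at orig (1,3); cuts so far [(1, 3), (7, 3)]; region rows[0,8) x cols[2,4) = 8x2
Op 5 cut(3, 1): punch at orig (3,3); cuts so far [(1, 3), (3, 3), (7, 3)]; region rows[0,8) x cols[2,4) = 8x2
Unfold 1 (reflect across v@2): 6 holes -> [(1, 0), (1, 3), (3, 0), (3, 3), (7, 0), (7, 3)]
Unfold 2 (reflect across v@4): 12 holes -> [(1, 0), (1, 3), (1, 4), (1, 7), (3, 0), (3, 3), (3, 4), (3, 7), (7, 0), (7, 3), (7, 4), (7, 7)]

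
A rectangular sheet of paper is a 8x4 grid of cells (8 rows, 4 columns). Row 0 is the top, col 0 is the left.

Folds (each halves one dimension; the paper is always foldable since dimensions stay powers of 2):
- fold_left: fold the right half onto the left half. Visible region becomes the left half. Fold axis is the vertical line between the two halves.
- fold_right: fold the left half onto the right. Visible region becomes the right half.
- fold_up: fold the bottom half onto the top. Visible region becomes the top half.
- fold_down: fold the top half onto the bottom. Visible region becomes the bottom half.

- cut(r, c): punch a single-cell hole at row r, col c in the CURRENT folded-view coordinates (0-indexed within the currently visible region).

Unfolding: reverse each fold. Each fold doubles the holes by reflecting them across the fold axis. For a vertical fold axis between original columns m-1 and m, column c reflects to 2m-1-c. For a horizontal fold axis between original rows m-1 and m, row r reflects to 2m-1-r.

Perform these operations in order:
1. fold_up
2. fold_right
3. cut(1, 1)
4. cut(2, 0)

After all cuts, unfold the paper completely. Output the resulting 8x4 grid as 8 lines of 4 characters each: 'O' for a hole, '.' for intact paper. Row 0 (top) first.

Answer: ....
O..O
.OO.
....
....
.OO.
O..O
....

Derivation:
Op 1 fold_up: fold axis h@4; visible region now rows[0,4) x cols[0,4) = 4x4
Op 2 fold_right: fold axis v@2; visible region now rows[0,4) x cols[2,4) = 4x2
Op 3 cut(1, 1): punch at orig (1,3); cuts so far [(1, 3)]; region rows[0,4) x cols[2,4) = 4x2
Op 4 cut(2, 0): punch at orig (2,2); cuts so far [(1, 3), (2, 2)]; region rows[0,4) x cols[2,4) = 4x2
Unfold 1 (reflect across v@2): 4 holes -> [(1, 0), (1, 3), (2, 1), (2, 2)]
Unfold 2 (reflect across h@4): 8 holes -> [(1, 0), (1, 3), (2, 1), (2, 2), (5, 1), (5, 2), (6, 0), (6, 3)]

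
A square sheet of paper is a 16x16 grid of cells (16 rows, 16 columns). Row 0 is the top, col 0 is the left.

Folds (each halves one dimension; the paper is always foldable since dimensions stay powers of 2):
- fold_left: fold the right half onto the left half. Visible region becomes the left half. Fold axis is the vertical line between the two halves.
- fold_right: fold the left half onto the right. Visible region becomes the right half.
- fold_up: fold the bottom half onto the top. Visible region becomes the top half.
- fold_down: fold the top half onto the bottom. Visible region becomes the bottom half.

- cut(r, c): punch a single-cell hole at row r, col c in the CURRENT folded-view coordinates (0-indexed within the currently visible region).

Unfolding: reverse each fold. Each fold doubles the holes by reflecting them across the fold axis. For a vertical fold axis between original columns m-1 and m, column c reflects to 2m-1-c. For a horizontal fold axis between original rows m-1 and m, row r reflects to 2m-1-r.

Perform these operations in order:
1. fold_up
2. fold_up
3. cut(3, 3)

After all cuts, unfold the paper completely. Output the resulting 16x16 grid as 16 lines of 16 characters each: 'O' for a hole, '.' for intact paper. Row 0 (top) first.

Answer: ................
................
................
...O............
...O............
................
................
................
................
................
................
...O............
...O............
................
................
................

Derivation:
Op 1 fold_up: fold axis h@8; visible region now rows[0,8) x cols[0,16) = 8x16
Op 2 fold_up: fold axis h@4; visible region now rows[0,4) x cols[0,16) = 4x16
Op 3 cut(3, 3): punch at orig (3,3); cuts so far [(3, 3)]; region rows[0,4) x cols[0,16) = 4x16
Unfold 1 (reflect across h@4): 2 holes -> [(3, 3), (4, 3)]
Unfold 2 (reflect across h@8): 4 holes -> [(3, 3), (4, 3), (11, 3), (12, 3)]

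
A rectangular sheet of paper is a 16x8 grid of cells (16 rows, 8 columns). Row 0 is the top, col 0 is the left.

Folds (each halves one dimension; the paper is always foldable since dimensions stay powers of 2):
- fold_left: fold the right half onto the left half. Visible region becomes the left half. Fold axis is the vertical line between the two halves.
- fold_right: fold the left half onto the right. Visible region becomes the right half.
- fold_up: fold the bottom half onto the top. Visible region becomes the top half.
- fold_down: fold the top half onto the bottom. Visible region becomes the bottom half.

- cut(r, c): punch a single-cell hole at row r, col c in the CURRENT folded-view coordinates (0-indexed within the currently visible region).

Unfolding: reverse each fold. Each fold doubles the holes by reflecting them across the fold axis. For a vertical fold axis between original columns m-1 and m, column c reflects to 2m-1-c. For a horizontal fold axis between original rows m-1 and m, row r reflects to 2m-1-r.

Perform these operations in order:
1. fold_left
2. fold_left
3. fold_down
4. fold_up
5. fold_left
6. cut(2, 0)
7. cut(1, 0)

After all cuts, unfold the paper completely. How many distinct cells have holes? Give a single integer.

Op 1 fold_left: fold axis v@4; visible region now rows[0,16) x cols[0,4) = 16x4
Op 2 fold_left: fold axis v@2; visible region now rows[0,16) x cols[0,2) = 16x2
Op 3 fold_down: fold axis h@8; visible region now rows[8,16) x cols[0,2) = 8x2
Op 4 fold_up: fold axis h@12; visible region now rows[8,12) x cols[0,2) = 4x2
Op 5 fold_left: fold axis v@1; visible region now rows[8,12) x cols[0,1) = 4x1
Op 6 cut(2, 0): punch at orig (10,0); cuts so far [(10, 0)]; region rows[8,12) x cols[0,1) = 4x1
Op 7 cut(1, 0): punch at orig (9,0); cuts so far [(9, 0), (10, 0)]; region rows[8,12) x cols[0,1) = 4x1
Unfold 1 (reflect across v@1): 4 holes -> [(9, 0), (9, 1), (10, 0), (10, 1)]
Unfold 2 (reflect across h@12): 8 holes -> [(9, 0), (9, 1), (10, 0), (10, 1), (13, 0), (13, 1), (14, 0), (14, 1)]
Unfold 3 (reflect across h@8): 16 holes -> [(1, 0), (1, 1), (2, 0), (2, 1), (5, 0), (5, 1), (6, 0), (6, 1), (9, 0), (9, 1), (10, 0), (10, 1), (13, 0), (13, 1), (14, 0), (14, 1)]
Unfold 4 (reflect across v@2): 32 holes -> [(1, 0), (1, 1), (1, 2), (1, 3), (2, 0), (2, 1), (2, 2), (2, 3), (5, 0), (5, 1), (5, 2), (5, 3), (6, 0), (6, 1), (6, 2), (6, 3), (9, 0), (9, 1), (9, 2), (9, 3), (10, 0), (10, 1), (10, 2), (10, 3), (13, 0), (13, 1), (13, 2), (13, 3), (14, 0), (14, 1), (14, 2), (14, 3)]
Unfold 5 (reflect across v@4): 64 holes -> [(1, 0), (1, 1), (1, 2), (1, 3), (1, 4), (1, 5), (1, 6), (1, 7), (2, 0), (2, 1), (2, 2), (2, 3), (2, 4), (2, 5), (2, 6), (2, 7), (5, 0), (5, 1), (5, 2), (5, 3), (5, 4), (5, 5), (5, 6), (5, 7), (6, 0), (6, 1), (6, 2), (6, 3), (6, 4), (6, 5), (6, 6), (6, 7), (9, 0), (9, 1), (9, 2), (9, 3), (9, 4), (9, 5), (9, 6), (9, 7), (10, 0), (10, 1), (10, 2), (10, 3), (10, 4), (10, 5), (10, 6), (10, 7), (13, 0), (13, 1), (13, 2), (13, 3), (13, 4), (13, 5), (13, 6), (13, 7), (14, 0), (14, 1), (14, 2), (14, 3), (14, 4), (14, 5), (14, 6), (14, 7)]

Answer: 64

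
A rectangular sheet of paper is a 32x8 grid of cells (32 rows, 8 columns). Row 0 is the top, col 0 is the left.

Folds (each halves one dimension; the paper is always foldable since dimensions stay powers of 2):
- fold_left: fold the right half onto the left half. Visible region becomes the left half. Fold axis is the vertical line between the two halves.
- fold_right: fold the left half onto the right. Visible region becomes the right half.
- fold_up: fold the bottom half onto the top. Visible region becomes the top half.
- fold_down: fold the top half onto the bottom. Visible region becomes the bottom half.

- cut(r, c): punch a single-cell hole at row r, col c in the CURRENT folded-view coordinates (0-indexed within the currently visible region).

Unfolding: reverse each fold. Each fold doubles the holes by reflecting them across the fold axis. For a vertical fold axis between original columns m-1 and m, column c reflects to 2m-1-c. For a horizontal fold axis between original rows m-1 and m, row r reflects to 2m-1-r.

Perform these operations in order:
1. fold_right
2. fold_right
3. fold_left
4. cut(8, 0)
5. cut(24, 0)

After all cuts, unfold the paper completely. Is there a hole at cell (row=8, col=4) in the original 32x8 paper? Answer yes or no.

Answer: yes

Derivation:
Op 1 fold_right: fold axis v@4; visible region now rows[0,32) x cols[4,8) = 32x4
Op 2 fold_right: fold axis v@6; visible region now rows[0,32) x cols[6,8) = 32x2
Op 3 fold_left: fold axis v@7; visible region now rows[0,32) x cols[6,7) = 32x1
Op 4 cut(8, 0): punch at orig (8,6); cuts so far [(8, 6)]; region rows[0,32) x cols[6,7) = 32x1
Op 5 cut(24, 0): punch at orig (24,6); cuts so far [(8, 6), (24, 6)]; region rows[0,32) x cols[6,7) = 32x1
Unfold 1 (reflect across v@7): 4 holes -> [(8, 6), (8, 7), (24, 6), (24, 7)]
Unfold 2 (reflect across v@6): 8 holes -> [(8, 4), (8, 5), (8, 6), (8, 7), (24, 4), (24, 5), (24, 6), (24, 7)]
Unfold 3 (reflect across v@4): 16 holes -> [(8, 0), (8, 1), (8, 2), (8, 3), (8, 4), (8, 5), (8, 6), (8, 7), (24, 0), (24, 1), (24, 2), (24, 3), (24, 4), (24, 5), (24, 6), (24, 7)]
Holes: [(8, 0), (8, 1), (8, 2), (8, 3), (8, 4), (8, 5), (8, 6), (8, 7), (24, 0), (24, 1), (24, 2), (24, 3), (24, 4), (24, 5), (24, 6), (24, 7)]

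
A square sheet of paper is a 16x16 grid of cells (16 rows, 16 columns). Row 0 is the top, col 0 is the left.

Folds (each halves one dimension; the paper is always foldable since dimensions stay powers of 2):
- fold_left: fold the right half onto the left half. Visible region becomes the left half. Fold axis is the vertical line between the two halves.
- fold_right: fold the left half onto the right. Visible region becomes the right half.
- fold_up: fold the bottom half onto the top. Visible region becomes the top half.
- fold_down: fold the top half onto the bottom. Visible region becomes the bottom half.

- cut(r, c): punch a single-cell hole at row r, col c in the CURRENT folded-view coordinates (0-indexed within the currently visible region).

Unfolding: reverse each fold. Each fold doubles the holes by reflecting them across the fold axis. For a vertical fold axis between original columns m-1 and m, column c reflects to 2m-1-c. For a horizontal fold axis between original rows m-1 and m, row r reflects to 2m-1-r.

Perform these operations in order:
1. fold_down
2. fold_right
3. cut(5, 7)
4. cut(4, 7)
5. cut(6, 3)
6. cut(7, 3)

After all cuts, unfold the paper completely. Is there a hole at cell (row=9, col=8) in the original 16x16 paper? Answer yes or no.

Op 1 fold_down: fold axis h@8; visible region now rows[8,16) x cols[0,16) = 8x16
Op 2 fold_right: fold axis v@8; visible region now rows[8,16) x cols[8,16) = 8x8
Op 3 cut(5, 7): punch at orig (13,15); cuts so far [(13, 15)]; region rows[8,16) x cols[8,16) = 8x8
Op 4 cut(4, 7): punch at orig (12,15); cuts so far [(12, 15), (13, 15)]; region rows[8,16) x cols[8,16) = 8x8
Op 5 cut(6, 3): punch at orig (14,11); cuts so far [(12, 15), (13, 15), (14, 11)]; region rows[8,16) x cols[8,16) = 8x8
Op 6 cut(7, 3): punch at orig (15,11); cuts so far [(12, 15), (13, 15), (14, 11), (15, 11)]; region rows[8,16) x cols[8,16) = 8x8
Unfold 1 (reflect across v@8): 8 holes -> [(12, 0), (12, 15), (13, 0), (13, 15), (14, 4), (14, 11), (15, 4), (15, 11)]
Unfold 2 (reflect across h@8): 16 holes -> [(0, 4), (0, 11), (1, 4), (1, 11), (2, 0), (2, 15), (3, 0), (3, 15), (12, 0), (12, 15), (13, 0), (13, 15), (14, 4), (14, 11), (15, 4), (15, 11)]
Holes: [(0, 4), (0, 11), (1, 4), (1, 11), (2, 0), (2, 15), (3, 0), (3, 15), (12, 0), (12, 15), (13, 0), (13, 15), (14, 4), (14, 11), (15, 4), (15, 11)]

Answer: no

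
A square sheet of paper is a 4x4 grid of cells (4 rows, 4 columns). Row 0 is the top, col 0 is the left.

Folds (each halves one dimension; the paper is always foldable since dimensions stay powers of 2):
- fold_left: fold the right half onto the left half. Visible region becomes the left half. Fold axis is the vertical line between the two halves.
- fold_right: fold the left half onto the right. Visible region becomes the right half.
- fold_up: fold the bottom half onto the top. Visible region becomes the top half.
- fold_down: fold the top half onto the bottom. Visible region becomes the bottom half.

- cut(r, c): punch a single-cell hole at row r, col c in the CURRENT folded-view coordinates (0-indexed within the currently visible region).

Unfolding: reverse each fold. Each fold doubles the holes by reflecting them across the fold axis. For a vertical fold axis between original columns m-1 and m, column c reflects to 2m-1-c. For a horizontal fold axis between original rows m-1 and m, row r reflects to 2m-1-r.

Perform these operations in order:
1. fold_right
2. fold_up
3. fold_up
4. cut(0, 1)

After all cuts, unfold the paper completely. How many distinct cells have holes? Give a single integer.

Op 1 fold_right: fold axis v@2; visible region now rows[0,4) x cols[2,4) = 4x2
Op 2 fold_up: fold axis h@2; visible region now rows[0,2) x cols[2,4) = 2x2
Op 3 fold_up: fold axis h@1; visible region now rows[0,1) x cols[2,4) = 1x2
Op 4 cut(0, 1): punch at orig (0,3); cuts so far [(0, 3)]; region rows[0,1) x cols[2,4) = 1x2
Unfold 1 (reflect across h@1): 2 holes -> [(0, 3), (1, 3)]
Unfold 2 (reflect across h@2): 4 holes -> [(0, 3), (1, 3), (2, 3), (3, 3)]
Unfold 3 (reflect across v@2): 8 holes -> [(0, 0), (0, 3), (1, 0), (1, 3), (2, 0), (2, 3), (3, 0), (3, 3)]

Answer: 8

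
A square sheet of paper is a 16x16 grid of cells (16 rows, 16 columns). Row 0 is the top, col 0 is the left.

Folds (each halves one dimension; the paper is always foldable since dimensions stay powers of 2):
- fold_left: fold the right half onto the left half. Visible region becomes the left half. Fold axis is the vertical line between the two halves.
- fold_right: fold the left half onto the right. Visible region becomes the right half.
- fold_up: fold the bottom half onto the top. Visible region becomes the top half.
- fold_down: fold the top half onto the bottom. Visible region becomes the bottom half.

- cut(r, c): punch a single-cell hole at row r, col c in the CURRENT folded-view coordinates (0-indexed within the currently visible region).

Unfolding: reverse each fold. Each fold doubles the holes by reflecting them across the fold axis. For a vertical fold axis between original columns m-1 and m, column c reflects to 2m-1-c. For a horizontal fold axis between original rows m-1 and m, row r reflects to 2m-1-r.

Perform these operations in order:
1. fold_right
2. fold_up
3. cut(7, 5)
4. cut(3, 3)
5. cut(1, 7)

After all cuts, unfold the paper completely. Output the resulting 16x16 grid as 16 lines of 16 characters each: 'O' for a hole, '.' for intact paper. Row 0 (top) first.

Op 1 fold_right: fold axis v@8; visible region now rows[0,16) x cols[8,16) = 16x8
Op 2 fold_up: fold axis h@8; visible region now rows[0,8) x cols[8,16) = 8x8
Op 3 cut(7, 5): punch at orig (7,13); cuts so far [(7, 13)]; region rows[0,8) x cols[8,16) = 8x8
Op 4 cut(3, 3): punch at orig (3,11); cuts so far [(3, 11), (7, 13)]; region rows[0,8) x cols[8,16) = 8x8
Op 5 cut(1, 7): punch at orig (1,15); cuts so far [(1, 15), (3, 11), (7, 13)]; region rows[0,8) x cols[8,16) = 8x8
Unfold 1 (reflect across h@8): 6 holes -> [(1, 15), (3, 11), (7, 13), (8, 13), (12, 11), (14, 15)]
Unfold 2 (reflect across v@8): 12 holes -> [(1, 0), (1, 15), (3, 4), (3, 11), (7, 2), (7, 13), (8, 2), (8, 13), (12, 4), (12, 11), (14, 0), (14, 15)]

Answer: ................
O..............O
................
....O......O....
................
................
................
..O..........O..
..O..........O..
................
................
................
....O......O....
................
O..............O
................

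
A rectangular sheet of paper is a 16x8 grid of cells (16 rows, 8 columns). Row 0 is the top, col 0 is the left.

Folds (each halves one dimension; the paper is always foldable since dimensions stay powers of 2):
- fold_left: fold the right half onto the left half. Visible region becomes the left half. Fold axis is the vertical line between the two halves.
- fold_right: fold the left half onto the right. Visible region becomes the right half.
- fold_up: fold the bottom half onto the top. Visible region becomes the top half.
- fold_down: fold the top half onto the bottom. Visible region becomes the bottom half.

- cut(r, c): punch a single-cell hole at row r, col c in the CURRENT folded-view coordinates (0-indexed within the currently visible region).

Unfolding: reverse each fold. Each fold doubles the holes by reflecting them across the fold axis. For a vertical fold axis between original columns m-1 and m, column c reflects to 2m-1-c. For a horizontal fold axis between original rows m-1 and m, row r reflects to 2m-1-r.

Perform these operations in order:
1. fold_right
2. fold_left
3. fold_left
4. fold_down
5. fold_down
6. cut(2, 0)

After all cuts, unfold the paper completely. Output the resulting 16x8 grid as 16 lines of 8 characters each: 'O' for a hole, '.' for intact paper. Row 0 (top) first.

Op 1 fold_right: fold axis v@4; visible region now rows[0,16) x cols[4,8) = 16x4
Op 2 fold_left: fold axis v@6; visible region now rows[0,16) x cols[4,6) = 16x2
Op 3 fold_left: fold axis v@5; visible region now rows[0,16) x cols[4,5) = 16x1
Op 4 fold_down: fold axis h@8; visible region now rows[8,16) x cols[4,5) = 8x1
Op 5 fold_down: fold axis h@12; visible region now rows[12,16) x cols[4,5) = 4x1
Op 6 cut(2, 0): punch at orig (14,4); cuts so far [(14, 4)]; region rows[12,16) x cols[4,5) = 4x1
Unfold 1 (reflect across h@12): 2 holes -> [(9, 4), (14, 4)]
Unfold 2 (reflect across h@8): 4 holes -> [(1, 4), (6, 4), (9, 4), (14, 4)]
Unfold 3 (reflect across v@5): 8 holes -> [(1, 4), (1, 5), (6, 4), (6, 5), (9, 4), (9, 5), (14, 4), (14, 5)]
Unfold 4 (reflect across v@6): 16 holes -> [(1, 4), (1, 5), (1, 6), (1, 7), (6, 4), (6, 5), (6, 6), (6, 7), (9, 4), (9, 5), (9, 6), (9, 7), (14, 4), (14, 5), (14, 6), (14, 7)]
Unfold 5 (reflect across v@4): 32 holes -> [(1, 0), (1, 1), (1, 2), (1, 3), (1, 4), (1, 5), (1, 6), (1, 7), (6, 0), (6, 1), (6, 2), (6, 3), (6, 4), (6, 5), (6, 6), (6, 7), (9, 0), (9, 1), (9, 2), (9, 3), (9, 4), (9, 5), (9, 6), (9, 7), (14, 0), (14, 1), (14, 2), (14, 3), (14, 4), (14, 5), (14, 6), (14, 7)]

Answer: ........
OOOOOOOO
........
........
........
........
OOOOOOOO
........
........
OOOOOOOO
........
........
........
........
OOOOOOOO
........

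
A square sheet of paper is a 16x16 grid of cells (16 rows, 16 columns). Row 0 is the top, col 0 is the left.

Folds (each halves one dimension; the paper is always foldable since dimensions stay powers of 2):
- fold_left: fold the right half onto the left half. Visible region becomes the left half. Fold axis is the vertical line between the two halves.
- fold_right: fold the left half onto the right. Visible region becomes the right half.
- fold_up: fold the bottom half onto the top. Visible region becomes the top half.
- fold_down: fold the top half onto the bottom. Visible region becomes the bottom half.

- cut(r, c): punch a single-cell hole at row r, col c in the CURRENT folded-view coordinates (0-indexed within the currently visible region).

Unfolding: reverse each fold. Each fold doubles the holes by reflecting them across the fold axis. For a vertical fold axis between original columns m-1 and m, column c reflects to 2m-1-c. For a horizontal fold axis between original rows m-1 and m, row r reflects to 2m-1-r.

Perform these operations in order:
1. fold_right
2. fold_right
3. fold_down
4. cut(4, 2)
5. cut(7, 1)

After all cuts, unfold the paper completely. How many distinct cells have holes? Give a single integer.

Answer: 16

Derivation:
Op 1 fold_right: fold axis v@8; visible region now rows[0,16) x cols[8,16) = 16x8
Op 2 fold_right: fold axis v@12; visible region now rows[0,16) x cols[12,16) = 16x4
Op 3 fold_down: fold axis h@8; visible region now rows[8,16) x cols[12,16) = 8x4
Op 4 cut(4, 2): punch at orig (12,14); cuts so far [(12, 14)]; region rows[8,16) x cols[12,16) = 8x4
Op 5 cut(7, 1): punch at orig (15,13); cuts so far [(12, 14), (15, 13)]; region rows[8,16) x cols[12,16) = 8x4
Unfold 1 (reflect across h@8): 4 holes -> [(0, 13), (3, 14), (12, 14), (15, 13)]
Unfold 2 (reflect across v@12): 8 holes -> [(0, 10), (0, 13), (3, 9), (3, 14), (12, 9), (12, 14), (15, 10), (15, 13)]
Unfold 3 (reflect across v@8): 16 holes -> [(0, 2), (0, 5), (0, 10), (0, 13), (3, 1), (3, 6), (3, 9), (3, 14), (12, 1), (12, 6), (12, 9), (12, 14), (15, 2), (15, 5), (15, 10), (15, 13)]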